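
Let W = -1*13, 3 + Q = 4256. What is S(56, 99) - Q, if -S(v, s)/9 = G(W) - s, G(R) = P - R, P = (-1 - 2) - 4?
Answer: -3416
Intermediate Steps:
Q = 4253 (Q = -3 + 4256 = 4253)
P = -7 (P = -3 - 4 = -7)
W = -13
G(R) = -7 - R
S(v, s) = -54 + 9*s (S(v, s) = -9*((-7 - 1*(-13)) - s) = -9*((-7 + 13) - s) = -9*(6 - s) = -54 + 9*s)
S(56, 99) - Q = (-54 + 9*99) - 1*4253 = (-54 + 891) - 4253 = 837 - 4253 = -3416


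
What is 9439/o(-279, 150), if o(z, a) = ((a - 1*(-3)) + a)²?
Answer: 9439/91809 ≈ 0.10281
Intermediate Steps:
o(z, a) = (3 + 2*a)² (o(z, a) = ((a + 3) + a)² = ((3 + a) + a)² = (3 + 2*a)²)
9439/o(-279, 150) = 9439/((3 + 2*150)²) = 9439/((3 + 300)²) = 9439/(303²) = 9439/91809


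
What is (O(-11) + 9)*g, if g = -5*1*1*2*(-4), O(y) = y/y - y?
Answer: 840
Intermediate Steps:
O(y) = 1 - y
g = 40 (g = -5*2*(-4) = -10*(-4) = 40)
(O(-11) + 9)*g = ((1 - 1*(-11)) + 9)*40 = ((1 + 11) + 9)*40 = (12 + 9)*40 = 21*40 = 840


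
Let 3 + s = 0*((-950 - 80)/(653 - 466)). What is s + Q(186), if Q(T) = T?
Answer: 183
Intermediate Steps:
s = -3 (s = -3 + 0*((-950 - 80)/(653 - 466)) = -3 + 0*(-1030/187) = -3 + 0 = -3)
s + Q(186) = -3 + 186 = 183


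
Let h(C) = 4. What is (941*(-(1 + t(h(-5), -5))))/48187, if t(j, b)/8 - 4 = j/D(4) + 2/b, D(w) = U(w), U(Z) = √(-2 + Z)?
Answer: -140209/240935 - 15056*√2/48187 ≈ -1.0238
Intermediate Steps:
D(w) = √(-2 + w)
t(j, b) = 32 + 16/b + 4*j*√2 (t(j, b) = 32 + 8*(j/(√(-2 + 4)) + 2/b) = 32 + 8*(j/(√2) + 2/b) = 32 + 8*(j*(√2/2) + 2/b) = 32 + 8*(j*√2/2 + 2/b) = 32 + 8*(2/b + j*√2/2) = 32 + (16/b + 4*j*√2) = 32 + 16/b + 4*j*√2)
(941*(-(1 + t(h(-5), -5))))/48187 = (941*(-(1 + (32 + 16/(-5) + 4*4*√2))))/48187 = (941*(-(1 + (32 + 16*(-⅕) + 16*√2))))*(1/48187) = (941*(-(1 + (32 - 16/5 + 16*√2))))*(1/48187) = (941*(-(1 + (144/5 + 16*√2))))*(1/48187) = (941*(-(149/5 + 16*√2)))*(1/48187) = (941*(-149/5 - 16*√2))*(1/48187) = (-140209/5 - 15056*√2)*(1/48187) = -140209/240935 - 15056*√2/48187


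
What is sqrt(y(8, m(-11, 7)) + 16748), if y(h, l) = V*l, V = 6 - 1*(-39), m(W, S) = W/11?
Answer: sqrt(16703) ≈ 129.24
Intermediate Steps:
m(W, S) = W/11 (m(W, S) = W*(1/11) = W/11)
V = 45 (V = 6 + 39 = 45)
y(h, l) = 45*l
sqrt(y(8, m(-11, 7)) + 16748) = sqrt(45*((1/11)*(-11)) + 16748) = sqrt(45*(-1) + 16748) = sqrt(-45 + 16748) = sqrt(16703)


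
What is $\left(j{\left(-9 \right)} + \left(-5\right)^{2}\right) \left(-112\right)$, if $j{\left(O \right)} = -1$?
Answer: $-2688$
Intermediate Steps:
$\left(j{\left(-9 \right)} + \left(-5\right)^{2}\right) \left(-112\right) = \left(-1 + \left(-5\right)^{2}\right) \left(-112\right) = \left(-1 + 25\right) \left(-112\right) = 24 \left(-112\right) = -2688$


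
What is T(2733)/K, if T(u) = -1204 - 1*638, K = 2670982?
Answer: -921/1335491 ≈ -0.00068963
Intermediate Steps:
T(u) = -1842 (T(u) = -1204 - 638 = -1842)
T(2733)/K = -1842/2670982 = -1842*1/2670982 = -921/1335491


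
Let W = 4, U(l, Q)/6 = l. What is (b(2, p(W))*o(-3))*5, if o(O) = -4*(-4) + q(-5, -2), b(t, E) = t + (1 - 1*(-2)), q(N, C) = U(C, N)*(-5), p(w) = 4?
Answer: 1900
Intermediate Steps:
U(l, Q) = 6*l
q(N, C) = -30*C (q(N, C) = (6*C)*(-5) = -30*C)
b(t, E) = 3 + t (b(t, E) = t + (1 + 2) = t + 3 = 3 + t)
o(O) = 76 (o(O) = -4*(-4) - 30*(-2) = 16 + 60 = 76)
(b(2, p(W))*o(-3))*5 = ((3 + 2)*76)*5 = (5*76)*5 = 380*5 = 1900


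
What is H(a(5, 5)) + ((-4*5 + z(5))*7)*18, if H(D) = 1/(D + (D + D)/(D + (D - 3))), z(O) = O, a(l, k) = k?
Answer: -85043/45 ≈ -1889.8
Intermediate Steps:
H(D) = 1/(D + 2*D/(-3 + 2*D)) (H(D) = 1/(D + (2*D)/(D + (-3 + D))) = 1/(D + (2*D)/(-3 + 2*D)) = 1/(D + 2*D/(-3 + 2*D)))
H(a(5, 5)) + ((-4*5 + z(5))*7)*18 = (-3 + 2*5)/(5*(-1 + 2*5)) + ((-4*5 + 5)*7)*18 = (-3 + 10)/(5*(-1 + 10)) + ((-20 + 5)*7)*18 = (⅕)*7/9 - 15*7*18 = (⅕)*(⅑)*7 - 105*18 = 7/45 - 1890 = -85043/45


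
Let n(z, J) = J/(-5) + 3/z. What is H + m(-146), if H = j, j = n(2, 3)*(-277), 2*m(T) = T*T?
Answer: 104087/10 ≈ 10409.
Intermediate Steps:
m(T) = T**2/2 (m(T) = (T*T)/2 = T**2/2)
n(z, J) = 3/z - J/5 (n(z, J) = J*(-1/5) + 3/z = -J/5 + 3/z = 3/z - J/5)
j = -2493/10 (j = (3/2 - 1/5*3)*(-277) = (3*(1/2) - 3/5)*(-277) = (3/2 - 3/5)*(-277) = (9/10)*(-277) = -2493/10 ≈ -249.30)
H = -2493/10 ≈ -249.30
H + m(-146) = -2493/10 + (1/2)*(-146)**2 = -2493/10 + (1/2)*21316 = -2493/10 + 10658 = 104087/10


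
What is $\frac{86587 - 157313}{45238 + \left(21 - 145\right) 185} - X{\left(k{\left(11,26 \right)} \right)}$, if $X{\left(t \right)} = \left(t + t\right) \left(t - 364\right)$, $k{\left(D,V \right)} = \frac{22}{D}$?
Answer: $\frac{16108389}{11149} \approx 1444.8$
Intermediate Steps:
$X{\left(t \right)} = 2 t \left(-364 + t\right)$
$\frac{86587 - 157313}{45238 + \left(21 - 145\right) 185} - X{\left(k{\left(11,26 \right)} \right)} = \frac{86587 - 157313}{45238 + \left(21 - 145\right) 185} - 2 \cdot \frac{22}{11} \left(-364 + \frac{22}{11}\right) = - \frac{70726}{45238 - 22940} - 2 \cdot 22 \cdot \frac{1}{11} \left(-364 + 22 \cdot \frac{1}{11}\right) = - \frac{70726}{45238 - 22940} - 2 \cdot 2 \left(-364 + 2\right) = - \frac{70726}{22298} - 2 \cdot 2 \left(-362\right) = \left(-70726\right) \frac{1}{22298} - -1448 = - \frac{35363}{11149} + 1448 = \frac{16108389}{11149}$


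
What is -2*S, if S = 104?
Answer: -208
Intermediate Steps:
-2*S = -2*104 = -208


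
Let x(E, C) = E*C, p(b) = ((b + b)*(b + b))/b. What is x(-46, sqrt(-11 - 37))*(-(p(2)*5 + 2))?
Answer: 7728*I*sqrt(3) ≈ 13385.0*I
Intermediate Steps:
p(b) = 4*b (p(b) = ((2*b)*(2*b))/b = (4*b**2)/b = 4*b)
x(E, C) = C*E
x(-46, sqrt(-11 - 37))*(-(p(2)*5 + 2)) = (sqrt(-11 - 37)*(-46))*(-((4*2)*5 + 2)) = (sqrt(-48)*(-46))*(-(8*5 + 2)) = ((4*I*sqrt(3))*(-46))*(-(40 + 2)) = (-184*I*sqrt(3))*(-1*42) = -184*I*sqrt(3)*(-42) = 7728*I*sqrt(3)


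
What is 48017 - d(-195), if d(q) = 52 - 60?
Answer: 48025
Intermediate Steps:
d(q) = -8
48017 - d(-195) = 48017 - 1*(-8) = 48017 + 8 = 48025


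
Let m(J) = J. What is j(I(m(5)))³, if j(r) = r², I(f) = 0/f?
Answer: 0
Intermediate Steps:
I(f) = 0
j(I(m(5)))³ = (0²)³ = 0³ = 0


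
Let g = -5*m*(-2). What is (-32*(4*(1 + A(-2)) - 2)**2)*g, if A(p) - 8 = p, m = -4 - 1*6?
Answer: 2163200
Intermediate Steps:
m = -10 (m = -4 - 6 = -10)
A(p) = 8 + p
g = -100 (g = -5*(-10)*(-2) = 50*(-2) = -100)
(-32*(4*(1 + A(-2)) - 2)**2)*g = -32*(4*(1 + (8 - 2)) - 2)**2*(-100) = -32*(4*(1 + 6) - 2)**2*(-100) = -32*(4*7 - 2)**2*(-100) = -32*(28 - 2)**2*(-100) = -32*26**2*(-100) = -32*676*(-100) = -21632*(-100) = 2163200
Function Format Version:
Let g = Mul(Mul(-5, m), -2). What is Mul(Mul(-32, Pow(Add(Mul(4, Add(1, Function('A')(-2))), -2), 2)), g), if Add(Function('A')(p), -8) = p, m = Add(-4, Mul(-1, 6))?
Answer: 2163200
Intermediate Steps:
m = -10 (m = Add(-4, -6) = -10)
Function('A')(p) = Add(8, p)
g = -100 (g = Mul(Mul(-5, -10), -2) = Mul(50, -2) = -100)
Mul(Mul(-32, Pow(Add(Mul(4, Add(1, Function('A')(-2))), -2), 2)), g) = Mul(Mul(-32, Pow(Add(Mul(4, Add(1, Add(8, -2))), -2), 2)), -100) = Mul(Mul(-32, Pow(Add(Mul(4, Add(1, 6)), -2), 2)), -100) = Mul(Mul(-32, Pow(Add(Mul(4, 7), -2), 2)), -100) = Mul(Mul(-32, Pow(Add(28, -2), 2)), -100) = Mul(Mul(-32, Pow(26, 2)), -100) = Mul(Mul(-32, 676), -100) = Mul(-21632, -100) = 2163200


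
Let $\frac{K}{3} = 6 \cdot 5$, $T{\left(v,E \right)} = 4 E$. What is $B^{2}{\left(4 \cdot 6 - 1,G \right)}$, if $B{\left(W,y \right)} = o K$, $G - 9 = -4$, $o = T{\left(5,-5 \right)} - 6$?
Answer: $5475600$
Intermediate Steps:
$o = -26$ ($o = 4 \left(-5\right) - 6 = -20 - 6 = -26$)
$G = 5$ ($G = 9 - 4 = 5$)
$K = 90$ ($K = 3 \cdot 6 \cdot 5 = 3 \cdot 30 = 90$)
$B{\left(W,y \right)} = -2340$ ($B{\left(W,y \right)} = \left(-26\right) 90 = -2340$)
$B^{2}{\left(4 \cdot 6 - 1,G \right)} = \left(-2340\right)^{2} = 5475600$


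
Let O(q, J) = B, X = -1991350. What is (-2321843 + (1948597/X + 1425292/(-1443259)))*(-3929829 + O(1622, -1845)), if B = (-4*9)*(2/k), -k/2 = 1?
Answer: 26223748144195157512567989/2874033809650 ≈ 9.1244e+12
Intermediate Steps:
k = -2 (k = -2*1 = -2)
B = 36 (B = (-4*9)*(2/(-2)) = -72*(-1)/2 = -36*(-1) = 36)
O(q, J) = 36
(-2321843 + (1948597/X + 1425292/(-1443259)))*(-3929829 + O(1622, -1845)) = (-2321843 + (1948597/(-1991350) + 1425292/(-1443259)))*(-3929829 + 36) = (-2321843 + (1948597*(-1/1991350) + 1425292*(-1/1443259)))*(-3929793) = (-2321843 + (-1948597/1991350 - 1425292/1443259))*(-3929793) = (-2321843 - 5650585381823/2874033809650)*(-3929793) = -6673060933284566773/2874033809650*(-3929793) = 26223748144195157512567989/2874033809650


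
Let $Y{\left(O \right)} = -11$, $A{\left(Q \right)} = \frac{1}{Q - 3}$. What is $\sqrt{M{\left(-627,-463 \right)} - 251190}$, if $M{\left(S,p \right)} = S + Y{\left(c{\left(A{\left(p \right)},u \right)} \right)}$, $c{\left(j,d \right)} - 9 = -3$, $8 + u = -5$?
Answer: $2 i \sqrt{62957} \approx 501.82 i$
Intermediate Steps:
$u = -13$ ($u = -8 - 5 = -13$)
$A{\left(Q \right)} = \frac{1}{-3 + Q}$
$c{\left(j,d \right)} = 6$ ($c{\left(j,d \right)} = 9 - 3 = 6$)
$M{\left(S,p \right)} = -11 + S$ ($M{\left(S,p \right)} = S - 11 = -11 + S$)
$\sqrt{M{\left(-627,-463 \right)} - 251190} = \sqrt{\left(-11 - 627\right) - 251190} = \sqrt{-638 - 251190} = \sqrt{-251828} = 2 i \sqrt{62957}$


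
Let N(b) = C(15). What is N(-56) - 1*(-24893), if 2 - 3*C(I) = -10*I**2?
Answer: 76931/3 ≈ 25644.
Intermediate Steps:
C(I) = 2/3 + 10*I**2/3 (C(I) = 2/3 - (-10)*I**2/3 = 2/3 + 10*I**2/3)
N(b) = 2252/3 (N(b) = 2/3 + (10/3)*15**2 = 2/3 + (10/3)*225 = 2/3 + 750 = 2252/3)
N(-56) - 1*(-24893) = 2252/3 - 1*(-24893) = 2252/3 + 24893 = 76931/3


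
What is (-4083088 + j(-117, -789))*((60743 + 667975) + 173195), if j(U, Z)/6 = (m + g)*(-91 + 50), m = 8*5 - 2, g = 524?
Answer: -3807281423420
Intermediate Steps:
m = 38 (m = 40 - 2 = 38)
j(U, Z) = -138252 (j(U, Z) = 6*((38 + 524)*(-91 + 50)) = 6*(562*(-41)) = 6*(-23042) = -138252)
(-4083088 + j(-117, -789))*((60743 + 667975) + 173195) = (-4083088 - 138252)*((60743 + 667975) + 173195) = -4221340*(728718 + 173195) = -4221340*901913 = -3807281423420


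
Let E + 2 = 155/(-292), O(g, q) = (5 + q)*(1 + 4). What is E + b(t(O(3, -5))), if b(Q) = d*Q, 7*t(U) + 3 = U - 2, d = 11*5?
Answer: -85473/2044 ≈ -41.817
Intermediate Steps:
d = 55
O(g, q) = 25 + 5*q (O(g, q) = (5 + q)*5 = 25 + 5*q)
t(U) = -5/7 + U/7 (t(U) = -3/7 + (U - 2)/7 = -3/7 + (-2 + U)/7 = -3/7 + (-2/7 + U/7) = -5/7 + U/7)
E = -739/292 (E = -2 + 155/(-292) = -2 + 155*(-1/292) = -2 - 155/292 = -739/292 ≈ -2.5308)
b(Q) = 55*Q
E + b(t(O(3, -5))) = -739/292 + 55*(-5/7 + (25 + 5*(-5))/7) = -739/292 + 55*(-5/7 + (25 - 25)/7) = -739/292 + 55*(-5/7 + (⅐)*0) = -739/292 + 55*(-5/7 + 0) = -739/292 + 55*(-5/7) = -739/292 - 275/7 = -85473/2044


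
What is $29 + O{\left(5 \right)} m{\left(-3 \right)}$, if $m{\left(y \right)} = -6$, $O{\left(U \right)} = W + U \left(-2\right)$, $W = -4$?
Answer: $113$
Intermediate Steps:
$O{\left(U \right)} = -4 - 2 U$ ($O{\left(U \right)} = -4 + U \left(-2\right) = -4 - 2 U$)
$29 + O{\left(5 \right)} m{\left(-3 \right)} = 29 + \left(-4 - 10\right) \left(-6\right) = 29 - -84 = 29 + 84 = 113$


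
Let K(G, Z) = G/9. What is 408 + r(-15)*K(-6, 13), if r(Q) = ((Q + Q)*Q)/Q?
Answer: 428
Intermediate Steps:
r(Q) = 2*Q (r(Q) = ((2*Q)*Q)/Q = (2*Q**2)/Q = 2*Q)
K(G, Z) = G/9 (K(G, Z) = G*(1/9) = G/9)
408 + r(-15)*K(-6, 13) = 408 + (2*(-15))*((1/9)*(-6)) = 408 - 30*(-2/3) = 408 + 20 = 428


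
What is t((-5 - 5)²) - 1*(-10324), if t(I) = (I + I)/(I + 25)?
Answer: 51628/5 ≈ 10326.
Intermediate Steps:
t(I) = 2*I/(25 + I) (t(I) = (2*I)/(25 + I) = 2*I/(25 + I))
t((-5 - 5)²) - 1*(-10324) = 2*(-5 - 5)²/(25 + (-5 - 5)²) - 1*(-10324) = 2*(-10)²/(25 + (-10)²) + 10324 = 2*100/(25 + 100) + 10324 = 2*100/125 + 10324 = 2*100*(1/125) + 10324 = 8/5 + 10324 = 51628/5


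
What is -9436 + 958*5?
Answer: -4646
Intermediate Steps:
-9436 + 958*5 = -9436 + 4790 = -4646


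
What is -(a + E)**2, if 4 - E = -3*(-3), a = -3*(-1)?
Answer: -4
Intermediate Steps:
a = 3
E = -5 (E = 4 - (-3)*(-3) = 4 - 1*9 = 4 - 9 = -5)
-(a + E)**2 = -(3 - 5)**2 = -1*(-2)**2 = -1*4 = -4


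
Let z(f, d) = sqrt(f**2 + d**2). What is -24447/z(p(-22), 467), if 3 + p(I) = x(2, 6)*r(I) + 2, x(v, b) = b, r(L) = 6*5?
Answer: -24447*sqrt(250130)/250130 ≈ -48.881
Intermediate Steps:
r(L) = 30
p(I) = 179 (p(I) = -3 + (6*30 + 2) = -3 + (180 + 2) = -3 + 182 = 179)
z(f, d) = sqrt(d**2 + f**2)
-24447/z(p(-22), 467) = -24447/sqrt(467**2 + 179**2) = -24447/sqrt(218089 + 32041) = -24447*sqrt(250130)/250130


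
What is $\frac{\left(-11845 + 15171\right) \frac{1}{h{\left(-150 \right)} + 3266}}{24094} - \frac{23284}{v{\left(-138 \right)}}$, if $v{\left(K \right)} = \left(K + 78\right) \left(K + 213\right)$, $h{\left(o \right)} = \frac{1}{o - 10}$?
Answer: $\frac{36645055957133}{7082176807125} \approx 5.1743$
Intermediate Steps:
$h{\left(o \right)} = \frac{1}{-10 + o}$
$v{\left(K \right)} = \left(78 + K\right) \left(213 + K\right)$
$\frac{\left(-11845 + 15171\right) \frac{1}{h{\left(-150 \right)} + 3266}}{24094} - \frac{23284}{v{\left(-138 \right)}} = \frac{\left(-11845 + 15171\right) \frac{1}{\frac{1}{-10 - 150} + 3266}}{24094} - \frac{23284}{16614 + \left(-138\right)^{2} + 291 \left(-138\right)} = \frac{3326}{\frac{1}{-160} + 3266} \cdot \frac{1}{24094} - \frac{23284}{16614 + 19044 - 40158} = \frac{3326}{- \frac{1}{160} + 3266} \cdot \frac{1}{24094} - \frac{23284}{-4500} = \frac{3326}{\frac{522559}{160}} \cdot \frac{1}{24094} - - \frac{5821}{1125} = 3326 \cdot \frac{160}{522559} \cdot \frac{1}{24094} + \frac{5821}{1125} = \frac{532160}{522559} \cdot \frac{1}{24094} + \frac{5821}{1125} = \frac{266080}{6295268273} + \frac{5821}{1125} = \frac{36645055957133}{7082176807125}$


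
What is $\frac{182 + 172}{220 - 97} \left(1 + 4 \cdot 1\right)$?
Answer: $\frac{590}{41} \approx 14.39$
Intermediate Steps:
$\frac{182 + 172}{220 - 97} \left(1 + 4 \cdot 1\right) = \frac{354}{123} \left(1 + 4\right) = 354 \cdot \frac{1}{123} \cdot 5 = \frac{118}{41} \cdot 5 = \frac{590}{41}$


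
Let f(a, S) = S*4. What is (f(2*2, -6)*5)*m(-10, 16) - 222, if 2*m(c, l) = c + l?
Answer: -582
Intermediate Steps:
f(a, S) = 4*S
m(c, l) = c/2 + l/2 (m(c, l) = (c + l)/2 = c/2 + l/2)
(f(2*2, -6)*5)*m(-10, 16) - 222 = ((4*(-6))*5)*((½)*(-10) + (½)*16) - 222 = (-24*5)*(-5 + 8) - 222 = -120*3 - 222 = -360 - 222 = -582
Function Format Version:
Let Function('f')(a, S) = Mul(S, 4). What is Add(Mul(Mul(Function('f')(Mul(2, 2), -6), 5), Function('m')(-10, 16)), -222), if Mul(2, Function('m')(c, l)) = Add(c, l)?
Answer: -582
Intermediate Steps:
Function('f')(a, S) = Mul(4, S)
Function('m')(c, l) = Add(Mul(Rational(1, 2), c), Mul(Rational(1, 2), l)) (Function('m')(c, l) = Mul(Rational(1, 2), Add(c, l)) = Add(Mul(Rational(1, 2), c), Mul(Rational(1, 2), l)))
Add(Mul(Mul(Function('f')(Mul(2, 2), -6), 5), Function('m')(-10, 16)), -222) = Add(Mul(Mul(Mul(4, -6), 5), Add(Mul(Rational(1, 2), -10), Mul(Rational(1, 2), 16))), -222) = Add(Mul(Mul(-24, 5), Add(-5, 8)), -222) = Add(Mul(-120, 3), -222) = Add(-360, -222) = -582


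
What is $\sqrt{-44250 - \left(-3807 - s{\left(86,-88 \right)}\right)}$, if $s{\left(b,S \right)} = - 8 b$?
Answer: $i \sqrt{41131} \approx 202.81 i$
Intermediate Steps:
$\sqrt{-44250 - \left(-3807 - s{\left(86,-88 \right)}\right)} = \sqrt{-44250 + \left(\left(12190 - 688\right) - 8383\right)} = \sqrt{-44250 + \left(11502 - 8383\right)} = \sqrt{-44250 + 3119} = \sqrt{-41131} = i \sqrt{41131}$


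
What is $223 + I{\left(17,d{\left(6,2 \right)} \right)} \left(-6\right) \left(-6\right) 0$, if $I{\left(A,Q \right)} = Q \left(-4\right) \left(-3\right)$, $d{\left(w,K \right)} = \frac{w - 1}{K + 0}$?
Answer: $223$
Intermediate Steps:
$d{\left(w,K \right)} = \frac{-1 + w}{K}$
$I{\left(A,Q \right)} = 12 Q$ ($I{\left(A,Q \right)} = - 4 Q \left(-3\right) = 12 Q$)
$223 + I{\left(17,d{\left(6,2 \right)} \right)} \left(-6\right) \left(-6\right) 0 = 223 + 12 \frac{-1 + 6}{2} \left(-6\right) \left(-6\right) 0 = 223 + 12 \cdot \frac{1}{2} \cdot 5 \cdot 36 \cdot 0 = 223 + 12 \cdot \frac{5}{2} \cdot 0 = 223 + 30 \cdot 0 = 223 + 0 = 223$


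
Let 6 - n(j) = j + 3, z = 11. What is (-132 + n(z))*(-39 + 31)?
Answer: 1120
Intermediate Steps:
n(j) = 3 - j (n(j) = 6 - (j + 3) = 6 - (3 + j) = 6 + (-3 - j) = 3 - j)
(-132 + n(z))*(-39 + 31) = (-132 + (3 - 1*11))*(-39 + 31) = (-132 + (3 - 11))*(-8) = (-132 - 8)*(-8) = -140*(-8) = 1120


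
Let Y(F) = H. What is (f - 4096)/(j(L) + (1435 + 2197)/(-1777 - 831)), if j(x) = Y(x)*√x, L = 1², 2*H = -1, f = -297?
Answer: 1432118/617 ≈ 2321.1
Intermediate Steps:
H = -½ (H = (½)*(-1) = -½ ≈ -0.50000)
Y(F) = -½
L = 1
j(x) = -√x/2
(f - 4096)/(j(L) + (1435 + 2197)/(-1777 - 831)) = (-297 - 4096)/(-√1/2 + (1435 + 2197)/(-1777 - 831)) = -4393/(-½*1 + 3632/(-2608)) = -4393/(-½ + 3632*(-1/2608)) = -4393/(-½ - 227/163) = -4393/(-617/326) = -4393*(-326/617) = 1432118/617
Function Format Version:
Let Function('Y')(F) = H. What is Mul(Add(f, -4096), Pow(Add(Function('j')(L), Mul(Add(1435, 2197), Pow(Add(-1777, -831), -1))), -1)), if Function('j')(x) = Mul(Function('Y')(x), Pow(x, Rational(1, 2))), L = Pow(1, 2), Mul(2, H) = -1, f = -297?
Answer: Rational(1432118, 617) ≈ 2321.1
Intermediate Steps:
H = Rational(-1, 2) (H = Mul(Rational(1, 2), -1) = Rational(-1, 2) ≈ -0.50000)
Function('Y')(F) = Rational(-1, 2)
L = 1
Function('j')(x) = Mul(Rational(-1, 2), Pow(x, Rational(1, 2)))
Mul(Add(f, -4096), Pow(Add(Function('j')(L), Mul(Add(1435, 2197), Pow(Add(-1777, -831), -1))), -1)) = Mul(Add(-297, -4096), Pow(Add(Mul(Rational(-1, 2), Pow(1, Rational(1, 2))), Mul(Add(1435, 2197), Pow(Add(-1777, -831), -1))), -1)) = Mul(-4393, Pow(Add(Mul(Rational(-1, 2), 1), Mul(3632, Pow(-2608, -1))), -1)) = Mul(-4393, Pow(Add(Rational(-1, 2), Mul(3632, Rational(-1, 2608))), -1)) = Mul(-4393, Pow(Add(Rational(-1, 2), Rational(-227, 163)), -1)) = Mul(-4393, Pow(Rational(-617, 326), -1)) = Mul(-4393, Rational(-326, 617)) = Rational(1432118, 617)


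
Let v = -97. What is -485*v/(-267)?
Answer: -47045/267 ≈ -176.20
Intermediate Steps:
-485*v/(-267) = -(-47045)/(-267) = -(-47045)*(-1)/267 = -485*97/267 = -47045/267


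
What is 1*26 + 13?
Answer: 39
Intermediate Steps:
1*26 + 13 = 26 + 13 = 39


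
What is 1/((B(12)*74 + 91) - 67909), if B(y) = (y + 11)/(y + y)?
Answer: -12/812965 ≈ -1.4761e-5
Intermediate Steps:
B(y) = (11 + y)/(2*y) (B(y) = (11 + y)/((2*y)) = (11 + y)*(1/(2*y)) = (11 + y)/(2*y))
1/((B(12)*74 + 91) - 67909) = 1/((((1/2)*(11 + 12)/12)*74 + 91) - 67909) = 1/((((1/2)*(1/12)*23)*74 + 91) - 67909) = 1/(((23/24)*74 + 91) - 67909) = 1/((851/12 + 91) - 67909) = 1/(1943/12 - 67909) = 1/(-812965/12) = -12/812965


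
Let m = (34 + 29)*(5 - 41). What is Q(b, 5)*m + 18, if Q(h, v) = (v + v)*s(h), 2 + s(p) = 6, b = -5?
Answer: -90702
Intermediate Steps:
s(p) = 4 (s(p) = -2 + 6 = 4)
Q(h, v) = 8*v (Q(h, v) = (v + v)*4 = (2*v)*4 = 8*v)
m = -2268 (m = 63*(-36) = -2268)
Q(b, 5)*m + 18 = (8*5)*(-2268) + 18 = 40*(-2268) + 18 = -90720 + 18 = -90702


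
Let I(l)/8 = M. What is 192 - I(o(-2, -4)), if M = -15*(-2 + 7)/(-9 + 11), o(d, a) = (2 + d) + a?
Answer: 492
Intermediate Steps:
o(d, a) = 2 + a + d
M = -75/2 (M = -15/(2/5) = -15/(2*(⅕)) = -15/⅖ = -15*5/2 = -75/2 ≈ -37.500)
I(l) = -300 (I(l) = 8*(-75/2) = -300)
192 - I(o(-2, -4)) = 192 - 1*(-300) = 192 + 300 = 492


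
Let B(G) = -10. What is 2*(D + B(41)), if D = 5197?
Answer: 10374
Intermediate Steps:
2*(D + B(41)) = 2*(5197 - 10) = 2*5187 = 10374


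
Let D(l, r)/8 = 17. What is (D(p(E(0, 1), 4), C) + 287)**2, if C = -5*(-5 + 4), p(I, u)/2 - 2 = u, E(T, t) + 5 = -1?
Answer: 178929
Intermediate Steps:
E(T, t) = -6 (E(T, t) = -5 - 1 = -6)
p(I, u) = 4 + 2*u
C = 5 (C = -5*(-1) = 5)
D(l, r) = 136 (D(l, r) = 8*17 = 136)
(D(p(E(0, 1), 4), C) + 287)**2 = (136 + 287)**2 = 423**2 = 178929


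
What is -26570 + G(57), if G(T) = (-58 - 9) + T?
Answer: -26580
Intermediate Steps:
G(T) = -67 + T
-26570 + G(57) = -26570 + (-67 + 57) = -26570 - 10 = -26580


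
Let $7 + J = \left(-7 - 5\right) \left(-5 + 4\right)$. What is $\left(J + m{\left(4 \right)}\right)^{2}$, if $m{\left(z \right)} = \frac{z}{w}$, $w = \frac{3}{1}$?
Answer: $\frac{361}{9} \approx 40.111$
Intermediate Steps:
$w = 3$ ($w = 3 \cdot 1 = 3$)
$m{\left(z \right)} = \frac{z}{3}$
$J = 5$ ($J = -7 + \left(-7 - 5\right) \left(-5 + 4\right) = -7 - -12 = -7 + 12 = 5$)
$\left(J + m{\left(4 \right)}\right)^{2} = \left(5 + \frac{1}{3} \cdot 4\right)^{2} = \left(5 + \frac{4}{3}\right)^{2} = \left(\frac{19}{3}\right)^{2} = \frac{361}{9}$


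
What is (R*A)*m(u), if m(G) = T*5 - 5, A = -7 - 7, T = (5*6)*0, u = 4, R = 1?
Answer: 70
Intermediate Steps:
T = 0 (T = 30*0 = 0)
A = -14
m(G) = -5 (m(G) = 0*5 - 5 = 0 - 5 = -5)
(R*A)*m(u) = (1*(-14))*(-5) = -14*(-5) = 70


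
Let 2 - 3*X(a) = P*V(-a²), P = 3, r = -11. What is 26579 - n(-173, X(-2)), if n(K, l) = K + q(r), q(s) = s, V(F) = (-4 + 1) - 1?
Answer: 26763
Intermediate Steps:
V(F) = -4 (V(F) = -3 - 1 = -4)
X(a) = 14/3 (X(a) = ⅔ - (-4) = ⅔ - ⅓*(-12) = ⅔ + 4 = 14/3)
n(K, l) = -11 + K (n(K, l) = K - 11 = -11 + K)
26579 - n(-173, X(-2)) = 26579 - (-11 - 173) = 26579 - 1*(-184) = 26579 + 184 = 26763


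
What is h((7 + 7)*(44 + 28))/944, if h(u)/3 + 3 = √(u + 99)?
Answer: -9/944 + 9*√123/944 ≈ 0.096202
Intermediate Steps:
h(u) = -9 + 3*√(99 + u) (h(u) = -9 + 3*√(u + 99) = -9 + 3*√(99 + u))
h((7 + 7)*(44 + 28))/944 = (-9 + 3*√(99 + (7 + 7)*(44 + 28)))/944 = (-9 + 3*√(99 + 14*72))*(1/944) = (-9 + 3*√(99 + 1008))*(1/944) = (-9 + 3*√1107)*(1/944) = (-9 + 3*(3*√123))*(1/944) = (-9 + 9*√123)*(1/944) = -9/944 + 9*√123/944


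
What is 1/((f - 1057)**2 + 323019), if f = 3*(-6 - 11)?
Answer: 1/1550683 ≈ 6.4488e-7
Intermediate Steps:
f = -51 (f = 3*(-17) = -51)
1/((f - 1057)**2 + 323019) = 1/((-51 - 1057)**2 + 323019) = 1/((-1108)**2 + 323019) = 1/(1227664 + 323019) = 1/1550683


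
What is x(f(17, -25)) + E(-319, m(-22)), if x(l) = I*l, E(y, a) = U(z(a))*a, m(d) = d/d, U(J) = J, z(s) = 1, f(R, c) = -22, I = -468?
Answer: 10297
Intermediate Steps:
m(d) = 1
E(y, a) = a (E(y, a) = 1*a = a)
x(l) = -468*l
x(f(17, -25)) + E(-319, m(-22)) = -468*(-22) + 1 = 10296 + 1 = 10297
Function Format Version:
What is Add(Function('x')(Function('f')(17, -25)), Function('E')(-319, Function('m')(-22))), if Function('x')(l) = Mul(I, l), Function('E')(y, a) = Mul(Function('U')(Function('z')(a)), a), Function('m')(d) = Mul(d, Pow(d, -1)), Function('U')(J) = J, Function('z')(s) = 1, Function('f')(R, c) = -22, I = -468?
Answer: 10297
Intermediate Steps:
Function('m')(d) = 1
Function('E')(y, a) = a (Function('E')(y, a) = Mul(1, a) = a)
Function('x')(l) = Mul(-468, l)
Add(Function('x')(Function('f')(17, -25)), Function('E')(-319, Function('m')(-22))) = Add(Mul(-468, -22), 1) = Add(10296, 1) = 10297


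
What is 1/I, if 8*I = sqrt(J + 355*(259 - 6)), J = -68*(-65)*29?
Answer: 8*sqrt(217995)/217995 ≈ 0.017134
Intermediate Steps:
J = 128180 (J = 4420*29 = 128180)
I = sqrt(217995)/8 (I = sqrt(128180 + 355*(259 - 6))/8 = sqrt(128180 + 355*253)/8 = sqrt(128180 + 89815)/8 = sqrt(217995)/8 ≈ 58.362)
1/I = 1/(sqrt(217995)/8) = 8*sqrt(217995)/217995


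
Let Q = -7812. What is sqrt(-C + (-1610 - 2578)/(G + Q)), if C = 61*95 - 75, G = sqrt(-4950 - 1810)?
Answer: sqrt(2)*sqrt((11170113 - 37180*I*sqrt(10))/(-3906 + 13*I*sqrt(10))) ≈ 3.7299e-5 + 75.627*I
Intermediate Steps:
G = 26*I*sqrt(10) (G = sqrt(-6760) = 26*I*sqrt(10) ≈ 82.219*I)
C = 5720 (C = 5795 - 75 = 5720)
sqrt(-C + (-1610 - 2578)/(G + Q)) = sqrt(-1*5720 + (-1610 - 2578)/(26*I*sqrt(10) - 7812)) = sqrt(-5720 - 4188/(-7812 + 26*I*sqrt(10)))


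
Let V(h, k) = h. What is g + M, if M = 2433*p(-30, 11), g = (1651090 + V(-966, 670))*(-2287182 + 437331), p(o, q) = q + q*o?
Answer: -3052484307651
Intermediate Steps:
p(o, q) = q + o*q
g = -3052483531524 (g = (1651090 - 966)*(-2287182 + 437331) = 1650124*(-1849851) = -3052483531524)
M = -776127 (M = 2433*(11*(1 - 30)) = 2433*(11*(-29)) = 2433*(-319) = -776127)
g + M = -3052483531524 - 776127 = -3052484307651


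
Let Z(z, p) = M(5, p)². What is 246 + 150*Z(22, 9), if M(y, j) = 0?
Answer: 246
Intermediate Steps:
Z(z, p) = 0 (Z(z, p) = 0² = 0)
246 + 150*Z(22, 9) = 246 + 150*0 = 246 + 0 = 246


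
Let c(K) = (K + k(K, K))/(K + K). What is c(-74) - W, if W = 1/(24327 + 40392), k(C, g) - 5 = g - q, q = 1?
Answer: 2329847/2394603 ≈ 0.97296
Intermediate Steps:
k(C, g) = 4 + g (k(C, g) = 5 + (g - 1*1) = 5 + (g - 1) = 5 + (-1 + g) = 4 + g)
c(K) = (4 + 2*K)/(2*K) (c(K) = (K + (4 + K))/(K + K) = (4 + 2*K)/((2*K)) = (4 + 2*K)*(1/(2*K)) = (4 + 2*K)/(2*K))
W = 1/64719 ≈ 1.5451e-5
c(-74) - W = (2 - 74)/(-74) - 1*1/64719 = -1/74*(-72) - 1/64719 = 36/37 - 1/64719 = 2329847/2394603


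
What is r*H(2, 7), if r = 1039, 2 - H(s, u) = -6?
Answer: 8312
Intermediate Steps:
H(s, u) = 8 (H(s, u) = 2 - 1*(-6) = 2 + 6 = 8)
r*H(2, 7) = 1039*8 = 8312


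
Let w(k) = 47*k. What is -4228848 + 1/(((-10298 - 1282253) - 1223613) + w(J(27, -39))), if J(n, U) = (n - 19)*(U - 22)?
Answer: -10737467956801/2539100 ≈ -4.2288e+6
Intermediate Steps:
J(n, U) = (-22 + U)*(-19 + n) (J(n, U) = (-19 + n)*(-22 + U) = (-22 + U)*(-19 + n))
-4228848 + 1/(((-10298 - 1282253) - 1223613) + w(J(27, -39))) = -4228848 + 1/(((-10298 - 1282253) - 1223613) + 47*(418 - 22*27 - 19*(-39) - 39*27)) = -4228848 + 1/((-1292551 - 1223613) + 47*(418 - 594 + 741 - 1053)) = -4228848 + 1/(-2516164 + 47*(-488)) = -4228848 + 1/(-2516164 - 22936) = -4228848 + 1/(-2539100) = -4228848 - 1/2539100 = -10737467956801/2539100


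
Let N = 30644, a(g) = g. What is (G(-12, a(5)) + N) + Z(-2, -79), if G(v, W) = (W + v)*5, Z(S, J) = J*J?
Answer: 36850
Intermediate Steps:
Z(S, J) = J²
G(v, W) = 5*W + 5*v
(G(-12, a(5)) + N) + Z(-2, -79) = ((5*5 + 5*(-12)) + 30644) + (-79)² = ((25 - 60) + 30644) + 6241 = (-35 + 30644) + 6241 = 30609 + 6241 = 36850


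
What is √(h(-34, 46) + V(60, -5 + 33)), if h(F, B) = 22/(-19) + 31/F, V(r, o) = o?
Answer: √10821146/646 ≈ 5.0922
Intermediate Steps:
h(F, B) = -22/19 + 31/F (h(F, B) = 22*(-1/19) + 31/F = -22/19 + 31/F)
√(h(-34, 46) + V(60, -5 + 33)) = √((-22/19 + 31/(-34)) + (-5 + 33)) = √((-22/19 + 31*(-1/34)) + 28) = √((-22/19 - 31/34) + 28) = √(-1337/646 + 28) = √(16751/646) = √10821146/646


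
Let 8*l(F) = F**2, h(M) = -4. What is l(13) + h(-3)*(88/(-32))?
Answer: 257/8 ≈ 32.125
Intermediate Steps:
l(F) = F**2/8
l(13) + h(-3)*(88/(-32)) = (1/8)*13**2 - 352/(-32) = (1/8)*169 - 352*(-1)/32 = 169/8 - 4*(-11/4) = 169/8 + 11 = 257/8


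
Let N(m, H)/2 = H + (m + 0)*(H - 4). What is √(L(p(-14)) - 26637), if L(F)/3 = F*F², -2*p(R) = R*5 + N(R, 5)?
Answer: 3*√25435 ≈ 478.45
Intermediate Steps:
N(m, H) = 2*H + 2*m*(-4 + H) (N(m, H) = 2*(H + (m + 0)*(H - 4)) = 2*(H + m*(-4 + H)) = 2*H + 2*m*(-4 + H))
p(R) = -5 - 7*R/2 (p(R) = -(R*5 + (-8*R + 2*5 + 2*5*R))/2 = -(5*R + (-8*R + 10 + 10*R))/2 = -(5*R + (10 + 2*R))/2 = -(10 + 7*R)/2 = -5 - 7*R/2)
L(F) = 3*F³ (L(F) = 3*(F*F²) = 3*F³)
√(L(p(-14)) - 26637) = √(3*(-5 - 7/2*(-14))³ - 26637) = √(3*(-5 + 49)³ - 26637) = √(3*44³ - 26637) = √(3*85184 - 26637) = √(255552 - 26637) = √228915 = 3*√25435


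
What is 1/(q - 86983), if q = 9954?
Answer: -1/77029 ≈ -1.2982e-5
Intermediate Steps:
1/(q - 86983) = 1/(9954 - 86983) = 1/(-77029) = -1/77029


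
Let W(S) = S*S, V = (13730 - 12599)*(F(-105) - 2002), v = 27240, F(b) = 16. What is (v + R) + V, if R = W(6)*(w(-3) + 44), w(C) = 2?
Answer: -2217270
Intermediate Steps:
V = -2246166 (V = (13730 - 12599)*(16 - 2002) = 1131*(-1986) = -2246166)
W(S) = S**2
R = 1656 (R = 6**2*(2 + 44) = 36*46 = 1656)
(v + R) + V = (27240 + 1656) - 2246166 = 28896 - 2246166 = -2217270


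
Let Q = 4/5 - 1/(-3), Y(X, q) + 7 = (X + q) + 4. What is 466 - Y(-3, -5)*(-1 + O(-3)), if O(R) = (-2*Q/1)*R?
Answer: 2649/5 ≈ 529.80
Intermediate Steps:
Y(X, q) = -3 + X + q (Y(X, q) = -7 + ((X + q) + 4) = -7 + (4 + X + q) = -3 + X + q)
Q = 17/15 (Q = 4*(⅕) - 1*(-⅓) = ⅘ + ⅓ = 17/15 ≈ 1.1333)
O(R) = -34*R/15 (O(R) = (-34/(15*1))*R = (-34/15)*R = (-2*17/15)*R = -34*R/15)
466 - Y(-3, -5)*(-1 + O(-3)) = 466 - (-3 - 3 - 5)*(-1 - 34/15*(-3)) = 466 - (-11)*(-1 + 34/5) = 466 - (-11)*29/5 = 466 - 1*(-319/5) = 466 + 319/5 = 2649/5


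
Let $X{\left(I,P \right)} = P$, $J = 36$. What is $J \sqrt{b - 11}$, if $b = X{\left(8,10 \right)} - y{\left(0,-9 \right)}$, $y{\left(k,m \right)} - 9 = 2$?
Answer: $72 i \sqrt{3} \approx 124.71 i$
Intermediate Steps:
$y{\left(k,m \right)} = 11$ ($y{\left(k,m \right)} = 9 + 2 = 11$)
$b = -1$ ($b = 10 - 11 = -1$)
$J \sqrt{b - 11} = 36 \sqrt{-1 - 11} = 36 \sqrt{-12} = 36 \cdot 2 i \sqrt{3} = 72 i \sqrt{3}$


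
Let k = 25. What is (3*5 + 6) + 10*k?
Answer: 271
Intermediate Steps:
(3*5 + 6) + 10*k = (3*5 + 6) + 10*25 = (15 + 6) + 250 = 21 + 250 = 271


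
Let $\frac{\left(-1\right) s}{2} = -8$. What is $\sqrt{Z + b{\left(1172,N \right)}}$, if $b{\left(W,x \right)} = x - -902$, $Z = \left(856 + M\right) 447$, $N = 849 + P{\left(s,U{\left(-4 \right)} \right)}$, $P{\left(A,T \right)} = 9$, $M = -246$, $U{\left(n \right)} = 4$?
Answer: $\sqrt{274430} \approx 523.86$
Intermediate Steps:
$s = 16$ ($s = \left(-2\right) \left(-8\right) = 16$)
$N = 858$ ($N = 849 + 9 = 858$)
$Z = 272670$ ($Z = \left(856 - 246\right) 447 = 610 \cdot 447 = 272670$)
$b{\left(W,x \right)} = 902 + x$ ($b{\left(W,x \right)} = x + 902 = 902 + x$)
$\sqrt{Z + b{\left(1172,N \right)}} = \sqrt{272670 + \left(902 + 858\right)} = \sqrt{272670 + 1760} = \sqrt{274430}$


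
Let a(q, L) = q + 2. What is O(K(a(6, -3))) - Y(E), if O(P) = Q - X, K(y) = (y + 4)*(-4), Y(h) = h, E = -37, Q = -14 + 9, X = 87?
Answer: -55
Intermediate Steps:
a(q, L) = 2 + q
Q = -5
K(y) = -16 - 4*y (K(y) = (4 + y)*(-4) = -16 - 4*y)
O(P) = -92 (O(P) = -5 - 1*87 = -5 - 87 = -92)
O(K(a(6, -3))) - Y(E) = -92 - 1*(-37) = -92 + 37 = -55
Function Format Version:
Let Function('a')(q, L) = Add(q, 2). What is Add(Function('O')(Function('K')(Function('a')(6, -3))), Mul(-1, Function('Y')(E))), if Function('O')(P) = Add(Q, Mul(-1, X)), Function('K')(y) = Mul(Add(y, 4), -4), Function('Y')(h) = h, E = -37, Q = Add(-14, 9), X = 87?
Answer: -55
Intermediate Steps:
Function('a')(q, L) = Add(2, q)
Q = -5
Function('K')(y) = Add(-16, Mul(-4, y)) (Function('K')(y) = Mul(Add(4, y), -4) = Add(-16, Mul(-4, y)))
Function('O')(P) = -92 (Function('O')(P) = Add(-5, Mul(-1, 87)) = Add(-5, -87) = -92)
Add(Function('O')(Function('K')(Function('a')(6, -3))), Mul(-1, Function('Y')(E))) = Add(-92, Mul(-1, -37)) = Add(-92, 37) = -55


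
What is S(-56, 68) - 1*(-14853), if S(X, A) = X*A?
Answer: 11045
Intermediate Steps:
S(X, A) = A*X
S(-56, 68) - 1*(-14853) = 68*(-56) - 1*(-14853) = -3808 + 14853 = 11045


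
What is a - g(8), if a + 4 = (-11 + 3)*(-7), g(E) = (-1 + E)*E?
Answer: -4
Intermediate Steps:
g(E) = E*(-1 + E)
a = 52 (a = -4 + (-11 + 3)*(-7) = -4 - 8*(-7) = -4 + 56 = 52)
a - g(8) = 52 - 8*(-1 + 8) = 52 - 8*7 = 52 - 1*56 = 52 - 56 = -4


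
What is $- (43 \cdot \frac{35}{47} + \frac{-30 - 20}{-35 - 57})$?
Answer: $- \frac{70405}{2162} \approx -32.565$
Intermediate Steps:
$- (43 \cdot \frac{35}{47} + \frac{-30 - 20}{-35 - 57}) = - (43 \cdot 35 \cdot \frac{1}{47} - \frac{50}{-92}) = - (43 \cdot \frac{35}{47} - - \frac{25}{46}) = - (\frac{1505}{47} + \frac{25}{46}) = \left(-1\right) \frac{70405}{2162} = - \frac{70405}{2162}$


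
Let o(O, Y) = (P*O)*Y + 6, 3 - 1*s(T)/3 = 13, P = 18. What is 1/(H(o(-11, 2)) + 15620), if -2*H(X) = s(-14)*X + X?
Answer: 1/9965 ≈ 0.00010035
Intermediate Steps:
s(T) = -30 (s(T) = 9 - 3*13 = 9 - 39 = -30)
o(O, Y) = 6 + 18*O*Y (o(O, Y) = (18*O)*Y + 6 = 18*O*Y + 6 = 6 + 18*O*Y)
H(X) = 29*X/2 (H(X) = -(-30*X + X)/2 = -(-29)*X/2 = 29*X/2)
1/(H(o(-11, 2)) + 15620) = 1/(29*(6 + 18*(-11)*2)/2 + 15620) = 1/(29*(6 - 396)/2 + 15620) = 1/((29/2)*(-390) + 15620) = 1/(-5655 + 15620) = 1/9965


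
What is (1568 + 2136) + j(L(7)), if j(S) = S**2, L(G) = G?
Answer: 3753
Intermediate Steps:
(1568 + 2136) + j(L(7)) = (1568 + 2136) + 7**2 = 3704 + 49 = 3753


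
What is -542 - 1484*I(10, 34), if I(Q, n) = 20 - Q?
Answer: -15382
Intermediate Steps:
-542 - 1484*I(10, 34) = -542 - 1484*(20 - 1*10) = -542 - 1484*(20 - 10) = -542 - 1484*10 = -542 - 14840 = -15382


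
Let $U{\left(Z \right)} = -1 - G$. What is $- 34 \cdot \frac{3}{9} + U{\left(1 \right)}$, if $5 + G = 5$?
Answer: $- \frac{37}{3} \approx -12.333$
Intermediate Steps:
$G = 0$ ($G = -5 + 5 = 0$)
$U{\left(Z \right)} = -1$ ($U{\left(Z \right)} = -1 - 0 = -1 + 0 = -1$)
$- 34 \cdot \frac{3}{9} + U{\left(1 \right)} = - 34 \cdot \frac{3}{9} - 1 = - 34 \cdot 3 \cdot \frac{1}{9} - 1 = \left(-34\right) \frac{1}{3} - 1 = - \frac{34}{3} - 1 = - \frac{37}{3}$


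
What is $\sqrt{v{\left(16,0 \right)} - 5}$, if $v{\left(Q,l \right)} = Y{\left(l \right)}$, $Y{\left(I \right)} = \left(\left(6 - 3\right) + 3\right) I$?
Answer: $i \sqrt{5} \approx 2.2361 i$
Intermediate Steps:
$Y{\left(I \right)} = 6 I$ ($Y{\left(I \right)} = \left(3 + 3\right) I = 6 I$)
$v{\left(Q,l \right)} = 6 l$
$\sqrt{v{\left(16,0 \right)} - 5} = \sqrt{6 \cdot 0 - 5} = \sqrt{0 - 5} = \sqrt{-5} = i \sqrt{5}$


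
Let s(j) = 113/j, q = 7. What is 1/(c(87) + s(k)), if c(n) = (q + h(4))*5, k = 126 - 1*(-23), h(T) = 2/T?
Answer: 298/11401 ≈ 0.026138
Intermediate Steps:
k = 149 (k = 126 + 23 = 149)
c(n) = 75/2 (c(n) = (7 + 2/4)*5 = (7 + 2*(1/4))*5 = (7 + 1/2)*5 = (15/2)*5 = 75/2)
1/(c(87) + s(k)) = 1/(75/2 + 113/149) = 1/(11401/298) = 298/11401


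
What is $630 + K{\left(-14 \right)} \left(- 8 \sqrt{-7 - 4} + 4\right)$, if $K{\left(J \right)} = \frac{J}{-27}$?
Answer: $\frac{17066}{27} - \frac{112 i \sqrt{11}}{27} \approx 632.07 - 13.758 i$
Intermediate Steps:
$K{\left(J \right)} = - \frac{J}{27}$ ($K{\left(J \right)} = J \left(- \frac{1}{27}\right) = - \frac{J}{27}$)
$630 + K{\left(-14 \right)} \left(- 8 \sqrt{-7 - 4} + 4\right) = 630 + \left(- \frac{1}{27}\right) \left(-14\right) \left(- 8 \sqrt{-7 - 4} + 4\right) = 630 + \frac{14 \left(- 8 \sqrt{-11} + 4\right)}{27} = 630 + \frac{14 \left(- 8 i \sqrt{11} + 4\right)}{27} = 630 + \frac{14 \left(4 - 8 i \sqrt{11}\right)}{27} = 630 + \left(\frac{56}{27} - \frac{112 i \sqrt{11}}{27}\right) = \frac{17066}{27} - \frac{112 i \sqrt{11}}{27}$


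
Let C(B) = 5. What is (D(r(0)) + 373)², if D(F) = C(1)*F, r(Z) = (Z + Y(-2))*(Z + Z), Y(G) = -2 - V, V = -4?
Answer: 139129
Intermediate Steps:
Y(G) = 2 (Y(G) = -2 - 1*(-4) = -2 + 4 = 2)
r(Z) = 2*Z*(2 + Z) (r(Z) = (Z + 2)*(Z + Z) = (2 + Z)*(2*Z) = 2*Z*(2 + Z))
D(F) = 5*F
(D(r(0)) + 373)² = (5*(2*0*(2 + 0)) + 373)² = (5*(2*0*2) + 373)² = (5*0 + 373)² = (0 + 373)² = 373² = 139129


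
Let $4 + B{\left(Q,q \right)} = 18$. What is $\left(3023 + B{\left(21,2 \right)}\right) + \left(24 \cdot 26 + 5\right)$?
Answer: $3666$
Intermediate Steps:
$B{\left(Q,q \right)} = 14$ ($B{\left(Q,q \right)} = -4 + 18 = 14$)
$\left(3023 + B{\left(21,2 \right)}\right) + \left(24 \cdot 26 + 5\right) = \left(3023 + 14\right) + \left(24 \cdot 26 + 5\right) = 3037 + \left(624 + 5\right) = 3037 + 629 = 3666$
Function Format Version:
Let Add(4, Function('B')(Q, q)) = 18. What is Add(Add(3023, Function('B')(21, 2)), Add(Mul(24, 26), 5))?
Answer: 3666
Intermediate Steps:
Function('B')(Q, q) = 14 (Function('B')(Q, q) = Add(-4, 18) = 14)
Add(Add(3023, Function('B')(21, 2)), Add(Mul(24, 26), 5)) = Add(Add(3023, 14), Add(Mul(24, 26), 5)) = Add(3037, Add(624, 5)) = Add(3037, 629) = 3666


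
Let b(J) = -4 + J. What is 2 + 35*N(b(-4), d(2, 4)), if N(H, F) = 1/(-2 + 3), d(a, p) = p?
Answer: 37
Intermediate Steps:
N(H, F) = 1 (N(H, F) = 1/1 = 1)
2 + 35*N(b(-4), d(2, 4)) = 2 + 35*1 = 2 + 35 = 37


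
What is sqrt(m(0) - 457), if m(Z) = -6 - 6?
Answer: I*sqrt(469) ≈ 21.656*I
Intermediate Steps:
m(Z) = -12
sqrt(m(0) - 457) = sqrt(-12 - 457) = sqrt(-469) = I*sqrt(469)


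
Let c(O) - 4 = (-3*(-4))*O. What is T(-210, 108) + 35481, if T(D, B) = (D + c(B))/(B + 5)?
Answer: 4010443/113 ≈ 35491.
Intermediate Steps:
c(O) = 4 + 12*O (c(O) = 4 + (-3*(-4))*O = 4 + 12*O)
T(D, B) = (4 + D + 12*B)/(5 + B) (T(D, B) = (D + (4 + 12*B))/(B + 5) = (4 + D + 12*B)/(5 + B))
T(-210, 108) + 35481 = (4 - 210 + 12*108)/(5 + 108) + 35481 = (4 - 210 + 1296)/113 + 35481 = (1/113)*1090 + 35481 = 1090/113 + 35481 = 4010443/113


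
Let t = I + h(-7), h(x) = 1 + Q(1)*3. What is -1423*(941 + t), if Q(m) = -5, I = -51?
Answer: -1246548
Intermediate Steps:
h(x) = -14 (h(x) = 1 - 5*3 = 1 - 15 = -14)
t = -65 (t = -51 - 14 = -65)
-1423*(941 + t) = -1423*(941 - 65) = -1423*876 = -1246548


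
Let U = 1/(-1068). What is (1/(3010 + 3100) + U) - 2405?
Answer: -7846892221/3262740 ≈ -2405.0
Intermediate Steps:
U = -1/1068 ≈ -0.00093633
(1/(3010 + 3100) + U) - 2405 = (1/(3010 + 3100) - 1/1068) - 2405 = (1/6110 - 1/1068) - 2405 = -2521/3262740 - 2405 = -7846892221/3262740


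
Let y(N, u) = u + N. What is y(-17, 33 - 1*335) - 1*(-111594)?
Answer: 111275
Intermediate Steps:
y(N, u) = N + u
y(-17, 33 - 1*335) - 1*(-111594) = (-17 + (33 - 1*335)) - 1*(-111594) = (-17 + (33 - 335)) + 111594 = (-17 - 302) + 111594 = -319 + 111594 = 111275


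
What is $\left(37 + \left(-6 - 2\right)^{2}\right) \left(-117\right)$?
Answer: $-11817$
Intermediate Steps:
$\left(37 + \left(-6 - 2\right)^{2}\right) \left(-117\right) = \left(37 + \left(-8\right)^{2}\right) \left(-117\right) = \left(37 + 64\right) \left(-117\right) = 101 \left(-117\right) = -11817$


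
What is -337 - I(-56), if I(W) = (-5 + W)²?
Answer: -4058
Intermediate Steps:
-337 - I(-56) = -337 - (-5 - 56)² = -337 - 1*(-61)² = -337 - 1*3721 = -337 - 3721 = -4058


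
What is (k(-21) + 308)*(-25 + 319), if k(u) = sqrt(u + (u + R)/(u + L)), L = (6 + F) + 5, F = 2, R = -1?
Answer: 90552 + 147*I*sqrt(73) ≈ 90552.0 + 1256.0*I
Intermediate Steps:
L = 13 (L = (6 + 2) + 5 = 8 + 5 = 13)
k(u) = sqrt(u + (-1 + u)/(13 + u)) (k(u) = sqrt(u + (u - 1)/(u + 13)) = sqrt(u + (-1 + u)/(13 + u)))
(k(-21) + 308)*(-25 + 319) = (sqrt((-1 - 21 - 21*(13 - 21))/(13 - 21)) + 308)*(-25 + 319) = (sqrt((-1 - 21 - 21*(-8))/(-8)) + 308)*294 = (sqrt(-(-1 - 21 + 168)/8) + 308)*294 = (sqrt(-1/8*146) + 308)*294 = (sqrt(-73/4) + 308)*294 = (I*sqrt(73)/2 + 308)*294 = (308 + I*sqrt(73)/2)*294 = 90552 + 147*I*sqrt(73)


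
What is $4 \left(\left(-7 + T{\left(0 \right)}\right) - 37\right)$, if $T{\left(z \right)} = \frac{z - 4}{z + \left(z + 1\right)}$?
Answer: $-192$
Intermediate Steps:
$T{\left(z \right)} = \frac{-4 + z}{1 + 2 z}$ ($T{\left(z \right)} = \frac{-4 + z}{z + \left(1 + z\right)} = \frac{-4 + z}{1 + 2 z}$)
$4 \left(\left(-7 + T{\left(0 \right)}\right) - 37\right) = 4 \left(\left(-7 + \frac{-4 + 0}{1 + 2 \cdot 0}\right) - 37\right) = 4 \left(\left(-7 + \frac{1}{1 + 0} \left(-4\right)\right) - 37\right) = 4 \left(\left(-7 + 1^{-1} \left(-4\right)\right) - 37\right) = 4 \left(\left(-7 + 1 \left(-4\right)\right) - 37\right) = 4 \left(\left(-7 - 4\right) - 37\right) = 4 \left(-11 - 37\right) = 4 \left(-48\right) = -192$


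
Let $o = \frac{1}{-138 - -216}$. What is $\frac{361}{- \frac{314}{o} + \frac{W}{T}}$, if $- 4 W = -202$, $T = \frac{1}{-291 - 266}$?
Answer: $- \frac{38}{5539} \approx -0.0068604$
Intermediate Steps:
$T = - \frac{1}{557}$ ($T = \frac{1}{-557} = - \frac{1}{557} \approx -0.0017953$)
$o = \frac{1}{78}$ ($o = \frac{1}{-138 + 216} = \frac{1}{78} \approx 0.012821$)
$W = \frac{101}{2}$ ($W = \left(- \frac{1}{4}\right) \left(-202\right) = \frac{101}{2} \approx 50.5$)
$\frac{361}{- \frac{314}{o} + \frac{W}{T}} = \frac{361}{- 314 \frac{1}{\frac{1}{78}} + \frac{101}{2 \left(- \frac{1}{557}\right)}} = \frac{361}{\left(-314\right) 78 + \frac{101}{2} \left(-557\right)} = \frac{361}{-24492 - \frac{56257}{2}} = \frac{361}{- \frac{105241}{2}} = 361 \left(- \frac{2}{105241}\right) = - \frac{38}{5539}$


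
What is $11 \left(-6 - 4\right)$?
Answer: $-110$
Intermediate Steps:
$11 \left(-6 - 4\right) = 11 \left(-10\right) = -110$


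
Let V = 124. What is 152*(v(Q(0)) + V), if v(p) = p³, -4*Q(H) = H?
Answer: 18848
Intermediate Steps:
Q(H) = -H/4
152*(v(Q(0)) + V) = 152*((-¼*0)³ + 124) = 152*(0³ + 124) = 152*(0 + 124) = 152*124 = 18848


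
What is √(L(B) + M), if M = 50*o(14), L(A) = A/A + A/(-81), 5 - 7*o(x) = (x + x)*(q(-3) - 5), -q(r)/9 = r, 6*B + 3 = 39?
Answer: 5*I*√692727/63 ≈ 66.056*I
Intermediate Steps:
B = 6 (B = -½ + (⅙)*39 = -½ + 13/2 = 6)
q(r) = -9*r
o(x) = 5/7 - 44*x/7 (o(x) = 5/7 - (x + x)*(-9*(-3) - 5)/7 = 5/7 - 2*x*(27 - 5)/7 = 5/7 - 2*x*22/7 = 5/7 - 44*x/7)
L(A) = 1 - A/81 (L(A) = 1 + A*(-1/81) = 1 - A/81)
M = -30550/7 (M = 50*(5/7 - 44/7*14) = 50*(5/7 - 88) = 50*(-611/7) = -30550/7 ≈ -4364.3)
√(L(B) + M) = √((1 - 1/81*6) - 30550/7) = √((1 - 2/27) - 30550/7) = √(25/27 - 30550/7) = √(-824675/189) = 5*I*√692727/63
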